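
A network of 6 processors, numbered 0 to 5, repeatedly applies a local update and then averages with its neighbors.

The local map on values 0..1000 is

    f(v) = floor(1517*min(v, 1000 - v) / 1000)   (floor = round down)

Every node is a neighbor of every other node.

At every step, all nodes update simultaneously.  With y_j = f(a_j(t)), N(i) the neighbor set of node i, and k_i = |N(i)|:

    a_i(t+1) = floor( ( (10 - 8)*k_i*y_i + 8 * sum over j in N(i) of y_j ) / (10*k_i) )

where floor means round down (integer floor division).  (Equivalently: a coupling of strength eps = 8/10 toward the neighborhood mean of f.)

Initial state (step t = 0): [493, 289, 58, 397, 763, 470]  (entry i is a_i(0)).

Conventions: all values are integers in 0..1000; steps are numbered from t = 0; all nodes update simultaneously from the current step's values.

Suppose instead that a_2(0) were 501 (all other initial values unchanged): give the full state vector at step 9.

Answer: [602, 602, 602, 602, 602, 602]
Key observation: This trace re-runs the system from the modified initial state.

Derivation:
t=0: [493, 289, 501, 397, 763, 470]
t=1: [608, 595, 608, 602, 592, 606]
t=2: [602, 603, 602, 603, 603, 603]
t=3: [602, 602, 602, 602, 602, 602]
t=4: [603, 603, 603, 603, 603, 603]
t=5: [602, 602, 602, 602, 602, 602]
t=6: [603, 603, 603, 603, 603, 603]
t=7: [602, 602, 602, 602, 602, 602]
t=8: [603, 603, 603, 603, 603, 603]
t=9: [602, 602, 602, 602, 602, 602]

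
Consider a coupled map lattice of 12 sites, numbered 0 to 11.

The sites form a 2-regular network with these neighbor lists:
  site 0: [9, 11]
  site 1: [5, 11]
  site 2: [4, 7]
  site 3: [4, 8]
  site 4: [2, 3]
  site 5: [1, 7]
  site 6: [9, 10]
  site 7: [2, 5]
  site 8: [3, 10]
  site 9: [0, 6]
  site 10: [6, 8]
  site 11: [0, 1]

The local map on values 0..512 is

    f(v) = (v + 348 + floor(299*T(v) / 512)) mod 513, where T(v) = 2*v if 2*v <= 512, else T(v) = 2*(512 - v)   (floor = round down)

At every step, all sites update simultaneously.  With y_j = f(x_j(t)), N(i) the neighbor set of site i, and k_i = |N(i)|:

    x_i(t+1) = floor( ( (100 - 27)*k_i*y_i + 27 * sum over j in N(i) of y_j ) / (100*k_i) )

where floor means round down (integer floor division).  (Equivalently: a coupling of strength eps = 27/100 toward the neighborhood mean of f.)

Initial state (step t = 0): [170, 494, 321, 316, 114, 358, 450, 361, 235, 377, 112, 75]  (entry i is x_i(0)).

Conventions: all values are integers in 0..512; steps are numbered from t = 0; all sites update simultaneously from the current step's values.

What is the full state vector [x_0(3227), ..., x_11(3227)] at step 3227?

Answer: [370, 370, 370, 370, 370, 370, 370, 370, 370, 370, 370, 370]
Key observation: The state at step 7, [370, 370, 370, 370, 370, 370, 370, 370, 370, 370, 370, 370], reappears at step 8: the system is in a cycle of period 1 from step 7 on.  Therefore the state at step 3227 equals the state at step 7 + ((3227 - 7) mod 1) = 7, which is [370, 370, 370, 370, 370, 370, 370, 370, 370, 370, 370, 370].

Derivation:
t=0: [170, 494, 321, 316, 114, 358, 450, 361, 235, 377, 112, 75]
t=1: [266, 374, 337, 334, 162, 369, 320, 372, 312, 344, 150, 446]
t=2: [382, 368, 349, 350, 237, 370, 348, 370, 349, 377, 219, 363]
t=3: [368, 371, 369, 370, 355, 370, 364, 370, 365, 369, 326, 371]
t=4: [370, 370, 371, 370, 372, 370, 371, 370, 371, 371, 376, 370]
t=5: [370, 370, 370, 370, 370, 370, 369, 370, 369, 370, 369, 370]
t=6: [370, 370, 370, 370, 370, 370, 370, 370, 370, 370, 371, 370]
t=7: [370, 370, 370, 370, 370, 370, 370, 370, 370, 370, 370, 370]
t=8: [370, 370, 370, 370, 370, 370, 370, 370, 370, 370, 370, 370]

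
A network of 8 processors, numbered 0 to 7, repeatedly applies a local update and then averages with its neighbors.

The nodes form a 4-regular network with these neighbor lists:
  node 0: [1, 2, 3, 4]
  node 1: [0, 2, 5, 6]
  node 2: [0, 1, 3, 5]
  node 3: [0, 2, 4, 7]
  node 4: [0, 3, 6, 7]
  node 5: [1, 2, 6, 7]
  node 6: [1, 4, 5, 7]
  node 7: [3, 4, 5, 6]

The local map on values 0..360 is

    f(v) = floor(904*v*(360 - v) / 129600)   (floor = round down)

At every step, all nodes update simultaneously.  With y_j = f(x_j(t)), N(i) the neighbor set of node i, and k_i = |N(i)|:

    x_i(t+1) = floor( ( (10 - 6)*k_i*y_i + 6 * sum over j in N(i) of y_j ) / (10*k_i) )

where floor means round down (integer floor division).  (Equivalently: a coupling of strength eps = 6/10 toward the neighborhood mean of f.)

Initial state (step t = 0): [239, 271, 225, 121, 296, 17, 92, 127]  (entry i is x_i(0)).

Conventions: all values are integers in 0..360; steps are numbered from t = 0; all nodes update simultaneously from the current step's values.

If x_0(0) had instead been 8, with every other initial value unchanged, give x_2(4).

Answer: x_2(4) = 215
Key observation: This trace re-runs the system from the modified initial state.

Derivation:
t=0: [8, 271, 225, 121, 296, 17, 92, 127]
t=1: [114, 133, 148, 165, 142, 129, 150, 164]
t=2: [208, 209, 212, 217, 215, 213, 216, 219]
t=3: [218, 218, 218, 216, 216, 217, 216, 216]
t=4: [215, 215, 215, 215, 215, 215, 215, 216]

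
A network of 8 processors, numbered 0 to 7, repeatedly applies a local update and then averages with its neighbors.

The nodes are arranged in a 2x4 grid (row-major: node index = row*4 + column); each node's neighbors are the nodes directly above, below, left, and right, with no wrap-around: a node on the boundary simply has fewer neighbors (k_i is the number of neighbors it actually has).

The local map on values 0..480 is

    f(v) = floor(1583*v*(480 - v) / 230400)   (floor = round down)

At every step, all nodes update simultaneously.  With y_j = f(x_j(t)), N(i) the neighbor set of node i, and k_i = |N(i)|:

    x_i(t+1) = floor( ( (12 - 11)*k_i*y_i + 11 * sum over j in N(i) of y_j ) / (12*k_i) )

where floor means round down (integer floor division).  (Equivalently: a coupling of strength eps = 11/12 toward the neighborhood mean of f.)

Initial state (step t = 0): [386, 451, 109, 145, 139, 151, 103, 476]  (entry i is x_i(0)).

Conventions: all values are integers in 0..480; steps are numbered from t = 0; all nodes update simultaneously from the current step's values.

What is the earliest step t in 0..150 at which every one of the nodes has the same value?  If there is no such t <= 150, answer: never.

Simulating step by step:
t=0: [386, 451, 109, 145, 139, 151, 103, 476]  (not all equal)
t=1: [210, 272, 233, 160, 297, 236, 214, 275]  (not all equal)
t=2: [381, 392, 378, 387, 390, 384, 392, 372]  (not all equal)
t=3: [240, 256, 242, 268, 254, 239, 262, 244]  (not all equal)
t=4: [393, 394, 391, 394, 394, 393, 394, 391]  (not all equal)
t=5: [232, 235, 232, 238, 233, 232, 236, 232]  (not all equal)
t=6: [395, 395, 395, 395, 395, 395, 395, 395]  (all equal)

Answer: 6
Key observation: Synchronization is absorbing here: once all nodes are equal they stay equal, and step 6 is the first all-equal step.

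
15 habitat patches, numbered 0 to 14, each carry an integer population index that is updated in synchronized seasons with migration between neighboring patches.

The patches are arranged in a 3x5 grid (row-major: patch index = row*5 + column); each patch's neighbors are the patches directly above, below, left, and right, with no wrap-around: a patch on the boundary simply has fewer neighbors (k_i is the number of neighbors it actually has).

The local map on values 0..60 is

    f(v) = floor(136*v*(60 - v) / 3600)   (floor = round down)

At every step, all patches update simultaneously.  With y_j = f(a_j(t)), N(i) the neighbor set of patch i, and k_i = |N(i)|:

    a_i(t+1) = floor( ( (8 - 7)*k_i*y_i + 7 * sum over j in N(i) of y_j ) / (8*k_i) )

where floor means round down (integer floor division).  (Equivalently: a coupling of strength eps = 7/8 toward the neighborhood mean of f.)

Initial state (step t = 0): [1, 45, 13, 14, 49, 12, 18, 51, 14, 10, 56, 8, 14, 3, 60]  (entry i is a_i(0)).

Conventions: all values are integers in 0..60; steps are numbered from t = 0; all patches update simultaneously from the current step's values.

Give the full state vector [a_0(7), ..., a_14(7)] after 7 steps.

Simulating step by step:
t=0: [1, 45, 13, 14, 49, 12, 18, 51, 14, 10, 56, 8, 14, 3, 60]
t=1: [20, 18, 22, 22, 20, 13, 20, 23, 17, 15, 16, 19, 14, 14, 10]
t=2: [26, 30, 30, 29, 28, 27, 28, 28, 27, 25, 26, 26, 27, 23, 23]
t=3: [33, 33, 33, 33, 33, 33, 33, 33, 32, 32, 33, 33, 32, 32, 32]
t=4: [33, 33, 33, 33, 33, 33, 33, 33, 33, 33, 33, 33, 33, 33, 33]
t=5: [33, 33, 33, 33, 33, 33, 33, 33, 33, 33, 33, 33, 33, 33, 33]
t=6: [33, 33, 33, 33, 33, 33, 33, 33, 33, 33, 33, 33, 33, 33, 33]
t=7: [33, 33, 33, 33, 33, 33, 33, 33, 33, 33, 33, 33, 33, 33, 33]

Answer: [33, 33, 33, 33, 33, 33, 33, 33, 33, 33, 33, 33, 33, 33, 33]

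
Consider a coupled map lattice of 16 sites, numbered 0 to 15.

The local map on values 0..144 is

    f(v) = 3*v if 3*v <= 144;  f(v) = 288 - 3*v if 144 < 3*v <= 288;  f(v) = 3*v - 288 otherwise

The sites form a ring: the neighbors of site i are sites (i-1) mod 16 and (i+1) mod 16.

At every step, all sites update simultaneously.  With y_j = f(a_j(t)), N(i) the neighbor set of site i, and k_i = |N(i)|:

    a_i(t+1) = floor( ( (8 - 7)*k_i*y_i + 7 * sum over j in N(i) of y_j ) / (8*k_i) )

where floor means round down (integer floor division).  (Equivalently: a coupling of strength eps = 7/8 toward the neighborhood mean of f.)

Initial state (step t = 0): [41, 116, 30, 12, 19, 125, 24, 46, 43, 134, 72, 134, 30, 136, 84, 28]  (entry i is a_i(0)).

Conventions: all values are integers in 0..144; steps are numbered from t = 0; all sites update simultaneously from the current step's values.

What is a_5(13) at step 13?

Simulating step by step:
t=0: [41, 116, 30, 12, 19, 125, 24, 46, 43, 134, 72, 134, 30, 136, 84, 28]
t=1: [78, 100, 53, 68, 60, 67, 107, 105, 126, 102, 108, 85, 113, 70, 93, 80]
t=2: [33, 81, 58, 114, 88, 72, 54, 57, 30, 57, 26, 42, 54, 36, 56, 33]
t=3: [75, 98, 57, 67, 58, 74, 98, 109, 113, 88, 116, 105, 118, 121, 105, 108]
t=4: [26, 79, 55, 111, 81, 60, 46, 29, 33, 51, 29, 58, 52, 50, 51, 43]
t=5: [88, 94, 57, 79, 72, 93, 102, 114, 109, 98, 119, 110, 126, 134, 133, 109]
t=6: [22, 62, 39, 89, 35, 40, 29, 31, 31, 48, 29, 74, 79, 102, 80, 63]
t=7: [96, 92, 68, 99, 74, 99, 104, 90, 115, 96, 102, 68, 43, 45, 57, 62]
t=8: [49, 38, 19, 66, 16, 40, 14, 37, 15, 32, 39, 74, 111, 124, 118, 63]
t=9: [110, 100, 96, 57, 97, 54, 106, 51, 96, 82, 85, 79, 71, 59, 88, 102]
t=10: [18, 19, 56, 15, 106, 30, 117, 30, 77, 19, 44, 53, 80, 57, 59, 31]
t=11: [72, 83, 59, 71, 62, 51, 86, 63, 71, 89, 97, 94, 113, 84, 105, 83]
t=12: [43, 84, 63, 102, 104, 74, 106, 58, 61, 36, 12, 24, 24, 38, 36, 48]
t=13: [94, 104, 36, 56, 39, 31, 82, 73, 110, 75, 83, 56, 90, 93, 126, 121]

Answer: a_5(13) = 31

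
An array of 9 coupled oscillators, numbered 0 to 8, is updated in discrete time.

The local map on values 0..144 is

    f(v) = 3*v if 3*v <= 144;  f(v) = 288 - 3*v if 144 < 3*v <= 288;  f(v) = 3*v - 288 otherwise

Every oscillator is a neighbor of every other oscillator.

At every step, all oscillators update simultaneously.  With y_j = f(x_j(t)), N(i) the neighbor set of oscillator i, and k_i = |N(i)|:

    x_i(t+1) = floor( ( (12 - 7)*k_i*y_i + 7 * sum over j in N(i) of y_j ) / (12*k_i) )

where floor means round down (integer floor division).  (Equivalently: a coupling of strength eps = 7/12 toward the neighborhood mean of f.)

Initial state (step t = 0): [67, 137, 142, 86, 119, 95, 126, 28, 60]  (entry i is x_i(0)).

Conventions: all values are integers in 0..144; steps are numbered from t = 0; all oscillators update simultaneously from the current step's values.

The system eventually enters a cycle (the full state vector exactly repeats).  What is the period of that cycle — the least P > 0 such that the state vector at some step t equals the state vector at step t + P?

Answer: 5
Key observation: The state at step 25, [91, 89, 90, 88, 90, 91, 91, 90, 91], reappears at step 30 — and no state repeats earlier — so the cycle the system enters has period 5.

Derivation:
t=0: [67, 137, 142, 86, 119, 95, 126, 28, 60]
t=1: [83, 95, 100, 63, 77, 54, 84, 82, 90]
t=2: [44, 32, 35, 65, 51, 74, 43, 45, 37]
t=3: [118, 106, 109, 105, 119, 95, 117, 119, 111]
t=4: [52, 40, 43, 39, 53, 31, 51, 53, 45]
t=5: [126, 122, 125, 121, 125, 113, 128, 125, 128]
t=6: [85, 81, 84, 80, 84, 72, 87, 84, 87]
t=7: [37, 41, 38, 42, 38, 51, 35, 38, 35]
t=8: [114, 118, 115, 119, 115, 122, 112, 115, 112]
t=9: [57, 61, 58, 62, 58, 65, 55, 58, 55]
t=10: [113, 109, 112, 108, 112, 105, 115, 112, 115]
t=11: [47, 43, 46, 42, 46, 39, 49, 46, 49]
t=12: [136, 132, 135, 131, 135, 128, 136, 135, 136]
t=13: [115, 111, 114, 110, 114, 107, 115, 114, 115]
t=14: [52, 48, 51, 47, 51, 44, 52, 51, 52]
t=15: [134, 138, 135, 137, 135, 134, 134, 135, 134]
t=16: [116, 120, 117, 119, 117, 116, 116, 117, 116]
t=17: [62, 66, 63, 65, 63, 62, 62, 63, 62]
t=18: [99, 95, 98, 96, 98, 99, 99, 98, 99]
t=19: [7, 5, 6, 4, 6, 7, 7, 6, 7]
t=20: [19, 17, 18, 16, 18, 19, 19, 18, 19]
t=21: [55, 53, 54, 52, 54, 55, 55, 54, 55]
t=22: [124, 126, 125, 127, 125, 124, 124, 125, 124]
t=23: [85, 87, 86, 88, 86, 85, 85, 86, 85]
t=24: [31, 29, 30, 28, 30, 31, 31, 30, 31]
t=25: [91, 89, 90, 88, 90, 91, 91, 90, 91]
t=26: [16, 18, 17, 19, 17, 16, 16, 17, 16]
t=27: [49, 51, 50, 52, 50, 49, 49, 50, 49]
t=28: [139, 137, 138, 136, 138, 139, 139, 138, 139]
t=29: [127, 125, 126, 124, 126, 127, 127, 126, 127]
t=30: [91, 89, 90, 88, 90, 91, 91, 90, 91]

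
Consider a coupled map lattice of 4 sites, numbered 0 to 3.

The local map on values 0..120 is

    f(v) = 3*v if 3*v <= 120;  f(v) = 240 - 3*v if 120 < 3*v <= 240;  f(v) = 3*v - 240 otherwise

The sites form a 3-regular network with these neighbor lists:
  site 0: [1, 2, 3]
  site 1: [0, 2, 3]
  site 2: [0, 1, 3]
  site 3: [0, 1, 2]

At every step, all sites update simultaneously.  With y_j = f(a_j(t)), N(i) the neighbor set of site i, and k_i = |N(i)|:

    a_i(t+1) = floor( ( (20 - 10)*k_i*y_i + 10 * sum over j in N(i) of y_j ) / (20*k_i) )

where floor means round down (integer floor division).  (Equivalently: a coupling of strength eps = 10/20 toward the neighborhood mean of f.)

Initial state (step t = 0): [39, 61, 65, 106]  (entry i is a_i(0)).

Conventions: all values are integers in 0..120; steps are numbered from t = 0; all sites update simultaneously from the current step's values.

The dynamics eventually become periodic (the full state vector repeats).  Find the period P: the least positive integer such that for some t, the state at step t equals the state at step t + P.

Simulating step by step:
t=0: [39, 61, 65, 106]
t=1: [88, 68, 64, 75]
t=2: [28, 32, 36, 25]
t=3: [88, 92, 96, 85]
t=4: [28, 32, 36, 25]

Answer: 2
Key observation: The state at step 2, [28, 32, 36, 25], reappears at step 4 — and no state repeats earlier — so the cycle the system enters has period 2.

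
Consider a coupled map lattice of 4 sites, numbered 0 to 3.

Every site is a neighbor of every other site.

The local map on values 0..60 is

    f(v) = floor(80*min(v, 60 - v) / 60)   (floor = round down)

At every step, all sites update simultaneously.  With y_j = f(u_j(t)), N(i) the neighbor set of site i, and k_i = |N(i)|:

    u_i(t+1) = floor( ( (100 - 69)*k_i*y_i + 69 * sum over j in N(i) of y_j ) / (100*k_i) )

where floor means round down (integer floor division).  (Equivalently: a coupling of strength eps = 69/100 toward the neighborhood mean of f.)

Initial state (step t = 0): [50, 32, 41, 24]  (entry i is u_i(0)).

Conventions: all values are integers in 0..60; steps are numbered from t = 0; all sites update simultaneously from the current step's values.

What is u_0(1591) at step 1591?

Simulating step by step:
t=0: [50, 32, 41, 24]
t=1: [25, 27, 26, 27]
t=2: [34, 34, 34, 34]
t=3: [34, 34, 34, 34]

Answer: u_0(1591) = 34
Key observation: The state at step 2, [34, 34, 34, 34], reappears at step 3: the system is in a cycle of period 1 from step 2 on.  Therefore the state at step 1591 equals the state at step 2 + ((1591 - 2) mod 1) = 2, which is [34, 34, 34, 34].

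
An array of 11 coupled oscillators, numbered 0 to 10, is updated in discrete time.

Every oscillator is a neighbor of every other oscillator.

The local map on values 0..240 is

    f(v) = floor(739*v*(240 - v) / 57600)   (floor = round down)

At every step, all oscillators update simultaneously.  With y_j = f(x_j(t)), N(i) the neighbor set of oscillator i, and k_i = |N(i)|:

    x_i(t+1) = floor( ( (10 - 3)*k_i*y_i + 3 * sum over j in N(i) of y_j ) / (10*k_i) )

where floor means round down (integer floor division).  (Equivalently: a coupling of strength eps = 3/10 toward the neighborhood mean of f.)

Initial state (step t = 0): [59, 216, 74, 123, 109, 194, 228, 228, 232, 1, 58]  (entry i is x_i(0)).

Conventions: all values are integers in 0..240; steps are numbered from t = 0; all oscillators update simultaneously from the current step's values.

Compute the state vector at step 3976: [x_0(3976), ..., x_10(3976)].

Simulating step by step:
t=0: [59, 216, 74, 123, 109, 194, 228, 228, 232, 1, 58]
t=1: [123, 76, 137, 155, 154, 108, 55, 55, 47, 34, 122]
t=2: [174, 157, 172, 164, 164, 172, 137, 137, 128, 110, 174]
t=3: [152, 166, 154, 160, 160, 154, 175, 175, 176, 176, 152]
t=4: [166, 157, 165, 162, 162, 165, 149, 149, 148, 148, 166]
t=5: [159, 166, 160, 162, 162, 160, 170, 170, 171, 171, 159]
t=6: [162, 157, 162, 160, 160, 162, 154, 154, 153, 153, 162]
t=7: [163, 166, 163, 164, 164, 163, 167, 167, 168, 168, 163]
t=8: [160, 157, 160, 158, 158, 160, 156, 156, 156, 156, 160]
t=9: [164, 166, 164, 166, 166, 164, 167, 167, 167, 167, 164]
t=10: [158, 157, 158, 157, 157, 158, 156, 156, 156, 156, 158]
t=11: [166, 167, 166, 167, 167, 166, 167, 167, 167, 167, 166]
t=12: [156, 156, 156, 156, 156, 156, 156, 156, 156, 156, 156]
t=13: [168, 168, 168, 168, 168, 168, 168, 168, 168, 168, 168]
t=14: [155, 155, 155, 155, 155, 155, 155, 155, 155, 155, 155]
t=15: [169, 169, 169, 169, 169, 169, 169, 169, 169, 169, 169]
t=16: [153, 153, 153, 153, 153, 153, 153, 153, 153, 153, 153]
t=17: [170, 170, 170, 170, 170, 170, 170, 170, 170, 170, 170]
t=18: [152, 152, 152, 152, 152, 152, 152, 152, 152, 152, 152]
t=19: [171, 171, 171, 171, 171, 171, 171, 171, 171, 171, 171]
t=20: [151, 151, 151, 151, 151, 151, 151, 151, 151, 151, 151]
t=21: [172, 172, 172, 172, 172, 172, 172, 172, 172, 172, 172]
t=22: [150, 150, 150, 150, 150, 150, 150, 150, 150, 150, 150]
t=23: [173, 173, 173, 173, 173, 173, 173, 173, 173, 173, 173]
t=24: [148, 148, 148, 148, 148, 148, 148, 148, 148, 148, 148]
t=25: [174, 174, 174, 174, 174, 174, 174, 174, 174, 174, 174]
t=26: [147, 147, 147, 147, 147, 147, 147, 147, 147, 147, 147]
t=27: [175, 175, 175, 175, 175, 175, 175, 175, 175, 175, 175]
t=28: [145, 145, 145, 145, 145, 145, 145, 145, 145, 145, 145]
t=29: [176, 176, 176, 176, 176, 176, 176, 176, 176, 176, 176]
t=30: [144, 144, 144, 144, 144, 144, 144, 144, 144, 144, 144]
t=31: [177, 177, 177, 177, 177, 177, 177, 177, 177, 177, 177]
t=32: [143, 143, 143, 143, 143, 143, 143, 143, 143, 143, 143]
t=33: [177, 177, 177, 177, 177, 177, 177, 177, 177, 177, 177]

Answer: [143, 143, 143, 143, 143, 143, 143, 143, 143, 143, 143]
Key observation: The state at step 31, [177, 177, 177, 177, 177, 177, 177, 177, 177, 177, 177], reappears at step 33: the system is in a cycle of period 2 from step 31 on.  Therefore the state at step 3976 equals the state at step 31 + ((3976 - 31) mod 2) = 32, which is [143, 143, 143, 143, 143, 143, 143, 143, 143, 143, 143].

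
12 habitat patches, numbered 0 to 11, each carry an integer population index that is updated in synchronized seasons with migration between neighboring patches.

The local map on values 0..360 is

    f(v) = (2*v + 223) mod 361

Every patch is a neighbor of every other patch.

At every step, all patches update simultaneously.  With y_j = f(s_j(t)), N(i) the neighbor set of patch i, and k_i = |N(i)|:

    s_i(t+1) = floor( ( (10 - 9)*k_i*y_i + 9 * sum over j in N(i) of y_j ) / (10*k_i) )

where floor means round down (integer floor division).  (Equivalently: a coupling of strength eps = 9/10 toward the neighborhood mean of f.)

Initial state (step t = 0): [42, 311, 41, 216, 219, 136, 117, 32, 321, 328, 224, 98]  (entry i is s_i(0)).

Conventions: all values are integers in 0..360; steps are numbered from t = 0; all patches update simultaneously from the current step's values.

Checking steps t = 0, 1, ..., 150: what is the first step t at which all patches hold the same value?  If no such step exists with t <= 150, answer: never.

Answer: 2
Key observation: Synchronization is absorbing here: once all patches are equal they stay equal, and step 2 is the first all-equal step.

Derivation:
t=0: [42, 311, 41, 216, 219, 136, 117, 32, 321, 328, 224, 98]  (not all equal)
t=1: [211, 207, 211, 211, 211, 208, 207, 210, 208, 208, 211, 206]  (not all equal)
t=2: [280, 280, 280, 280, 280, 280, 280, 280, 280, 280, 280, 280]  (all equal)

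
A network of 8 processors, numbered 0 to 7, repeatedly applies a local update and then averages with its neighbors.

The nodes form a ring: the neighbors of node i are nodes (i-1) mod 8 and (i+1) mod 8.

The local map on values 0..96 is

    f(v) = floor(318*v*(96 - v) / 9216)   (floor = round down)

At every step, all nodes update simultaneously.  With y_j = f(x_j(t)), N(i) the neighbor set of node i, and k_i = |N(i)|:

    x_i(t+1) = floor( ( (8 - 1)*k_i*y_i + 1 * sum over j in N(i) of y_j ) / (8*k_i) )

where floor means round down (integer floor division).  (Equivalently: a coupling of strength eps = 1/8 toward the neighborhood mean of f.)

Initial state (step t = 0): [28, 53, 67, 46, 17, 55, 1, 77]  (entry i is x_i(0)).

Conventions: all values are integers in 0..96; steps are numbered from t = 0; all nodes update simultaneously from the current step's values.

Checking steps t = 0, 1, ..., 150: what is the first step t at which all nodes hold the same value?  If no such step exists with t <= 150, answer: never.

Answer: never
Key observation: The state at step 23 reappears at step 25 — the system is in a cycle of period 2 from step 23 on.  No step 0..25 is synchronized, and the cycle repeats forever, so no step up to 150 (or ever) has all nodes equal.

Derivation:
t=0: [28, 53, 67, 46, 17, 55, 1, 77]  (not all equal)
t=1: [64, 76, 68, 76, 50, 70, 10, 48]  (not all equal)
t=2: [69, 53, 63, 54, 76, 61, 34, 75]  (not all equal)
t=3: [64, 76, 71, 75, 54, 71, 70, 55]  (not all equal)
t=4: [69, 53, 60, 55, 75, 62, 62, 75]  (not all equal)
t=5: [64, 76, 74, 75, 56, 70, 70, 55]  (not all equal)
t=6: [69, 53, 55, 55, 74, 62, 62, 75]  (not all equal)
t=7: [64, 77, 77, 75, 58, 71, 70, 55]  (not all equal)
t=8: [69, 51, 50, 55, 73, 62, 62, 75]  (not all equal)
t=9: [64, 78, 78, 75, 59, 71, 70, 55]  (not all equal)
t=10: [69, 49, 48, 54, 72, 61, 62, 75]  (not all equal)
t=11: [64, 78, 78, 76, 61, 72, 70, 55]  (not all equal)
t=12: [69, 49, 48, 53, 70, 60, 62, 75]  (not all equal)
t=13: [64, 78, 78, 77, 63, 73, 71, 55]  (not all equal)
t=14: [69, 49, 48, 51, 68, 58, 61, 75]  (not all equal)
t=15: [64, 78, 79, 78, 66, 75, 72, 55]  (not all equal)
t=16: [69, 49, 46, 49, 65, 55, 59, 75]  (not all equal)
t=17: [64, 78, 79, 78, 70, 76, 73, 55]  (not all equal)
t=18: [69, 49, 46, 48, 60, 52, 57, 75]  (not all equal)
t=19: [64, 78, 79, 78, 74, 77, 74, 56]  (not all equal)
t=20: [69, 49, 46, 48, 55, 50, 56, 75]  (not all equal)
t=21: [64, 78, 79, 78, 77, 78, 75, 56]  (not all equal)
t=22: [69, 49, 46, 48, 49, 48, 55, 75]  (not all equal)
t=23: [64, 78, 79, 79, 79, 78, 75, 56]  (not all equal)
t=24: [69, 49, 46, 46, 46, 48, 55, 75]  (not all equal)
t=25: [64, 78, 79, 79, 79, 78, 75, 56]  (not all equal)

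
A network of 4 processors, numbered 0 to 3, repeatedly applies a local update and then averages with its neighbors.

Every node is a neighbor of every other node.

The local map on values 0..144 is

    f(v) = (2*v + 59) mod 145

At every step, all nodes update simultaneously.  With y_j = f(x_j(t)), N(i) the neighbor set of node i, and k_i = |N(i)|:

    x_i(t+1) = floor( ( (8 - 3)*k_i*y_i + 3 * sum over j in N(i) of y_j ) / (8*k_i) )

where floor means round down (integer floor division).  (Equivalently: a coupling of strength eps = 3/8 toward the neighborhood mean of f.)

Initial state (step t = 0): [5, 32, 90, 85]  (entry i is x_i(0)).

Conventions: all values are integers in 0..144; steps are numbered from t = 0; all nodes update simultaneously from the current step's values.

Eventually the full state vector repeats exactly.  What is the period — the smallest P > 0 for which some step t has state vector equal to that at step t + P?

Answer: 6
Key observation: The state at step 6, [98, 53, 111, 106], reappears at step 12 — and no state repeats earlier — so the cycle the system enters has period 6.

Derivation:
t=0: [5, 32, 90, 85]
t=1: [80, 107, 93, 88]
t=2: [86, 113, 99, 94]
t=3: [98, 125, 111, 106]
t=4: [103, 58, 116, 111]
t=5: [95, 50, 36, 103]
t=6: [98, 53, 111, 106]
t=7: [104, 59, 117, 112]
t=8: [97, 52, 38, 105]
t=9: [102, 57, 115, 110]
t=10: [112, 67, 125, 120]
t=11: [95, 50, 36, 31]
t=12: [98, 53, 111, 106]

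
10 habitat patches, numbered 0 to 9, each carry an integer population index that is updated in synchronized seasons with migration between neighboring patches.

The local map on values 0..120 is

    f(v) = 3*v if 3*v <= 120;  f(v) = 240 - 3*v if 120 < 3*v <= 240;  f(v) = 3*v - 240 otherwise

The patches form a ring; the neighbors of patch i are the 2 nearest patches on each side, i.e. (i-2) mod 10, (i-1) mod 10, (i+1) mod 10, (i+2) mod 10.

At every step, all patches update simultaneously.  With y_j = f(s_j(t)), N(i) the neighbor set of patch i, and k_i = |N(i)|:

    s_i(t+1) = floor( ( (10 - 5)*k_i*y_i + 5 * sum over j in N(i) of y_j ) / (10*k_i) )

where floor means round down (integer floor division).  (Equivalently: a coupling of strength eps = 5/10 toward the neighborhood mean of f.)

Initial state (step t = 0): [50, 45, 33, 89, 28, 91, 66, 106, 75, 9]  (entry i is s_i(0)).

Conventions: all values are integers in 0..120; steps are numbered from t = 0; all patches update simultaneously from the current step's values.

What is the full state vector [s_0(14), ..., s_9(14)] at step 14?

Answer: [93, 103, 89, 58, 40, 19, 25, 51, 81, 101]

Derivation:
t=0: [50, 45, 33, 89, 28, 91, 66, 106, 75, 9]
t=1: [75, 82, 87, 53, 67, 45, 47, 53, 37, 49]
t=2: [36, 29, 28, 61, 57, 90, 91, 91, 91, 73]
t=3: [82, 77, 82, 62, 60, 39, 37, 31, 40, 43]
t=4: [33, 26, 19, 51, 66, 98, 104, 103, 100, 84]
t=5: [75, 70, 66, 72, 54, 60, 64, 59, 61, 44]
t=6: [37, 38, 39, 38, 60, 56, 56, 65, 57, 74]
t=7: [95, 102, 108, 102, 76, 72, 66, 51, 65, 51]
t=8: [57, 68, 65, 56, 33, 37, 42, 68, 55, 73]
t=9: [56, 43, 57, 72, 92, 95, 97, 58, 67, 37]
t=10: [77, 90, 64, 44, 41, 44, 48, 63, 57, 91]
t=11: [27, 39, 57, 91, 103, 100, 91, 63, 58, 36]
t=12: [85, 94, 72, 55, 58, 53, 47, 58, 67, 93]
t=13: [25, 40, 36, 64, 67, 78, 81, 65, 46, 39]
t=14: [93, 103, 89, 58, 40, 19, 25, 51, 81, 101]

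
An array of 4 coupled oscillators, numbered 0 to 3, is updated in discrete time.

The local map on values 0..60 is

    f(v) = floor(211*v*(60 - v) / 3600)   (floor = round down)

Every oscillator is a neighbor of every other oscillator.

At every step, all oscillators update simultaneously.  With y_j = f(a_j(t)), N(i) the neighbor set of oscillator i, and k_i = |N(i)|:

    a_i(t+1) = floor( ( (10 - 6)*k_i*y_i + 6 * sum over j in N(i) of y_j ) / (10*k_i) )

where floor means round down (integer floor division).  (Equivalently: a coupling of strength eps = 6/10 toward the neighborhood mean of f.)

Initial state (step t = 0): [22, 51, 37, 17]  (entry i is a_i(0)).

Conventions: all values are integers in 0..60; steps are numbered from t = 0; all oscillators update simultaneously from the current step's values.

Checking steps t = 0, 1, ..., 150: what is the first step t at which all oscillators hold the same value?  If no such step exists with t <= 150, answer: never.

Simulating step by step:
t=0: [22, 51, 37, 17]  (not all equal)
t=1: [42, 38, 42, 41]  (not all equal)
t=2: [45, 45, 45, 45]  (all equal)

Answer: 2
Key observation: Synchronization is absorbing here: once all oscillators are equal they stay equal, and step 2 is the first all-equal step.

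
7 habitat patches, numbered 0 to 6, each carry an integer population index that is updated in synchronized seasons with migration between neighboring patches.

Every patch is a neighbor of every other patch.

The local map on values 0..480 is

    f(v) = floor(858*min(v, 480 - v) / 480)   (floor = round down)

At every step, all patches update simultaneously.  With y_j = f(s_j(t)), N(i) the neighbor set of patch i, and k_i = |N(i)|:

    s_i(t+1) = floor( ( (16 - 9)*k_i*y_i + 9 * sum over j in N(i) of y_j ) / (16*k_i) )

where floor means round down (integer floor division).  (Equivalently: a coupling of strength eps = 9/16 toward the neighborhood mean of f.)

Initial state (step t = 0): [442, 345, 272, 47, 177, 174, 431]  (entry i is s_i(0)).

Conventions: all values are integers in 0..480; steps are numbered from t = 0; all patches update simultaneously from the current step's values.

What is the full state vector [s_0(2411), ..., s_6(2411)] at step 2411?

Answer: [209, 209, 209, 209, 209, 209, 209]
Key observation: The state at step 15, [414, 414, 414, 414, 414, 414, 414], reappears at step 22: the system is in a cycle of period 7 from step 15 on.  Therefore the state at step 2411 equals the state at step 15 + ((2411 - 15) mod 7) = 17, which is [209, 209, 209, 209, 209, 209, 209].

Derivation:
t=0: [442, 345, 272, 47, 177, 174, 431]
t=1: [161, 221, 266, 167, 247, 245, 168]
t=2: [332, 369, 365, 336, 377, 378, 337]
t=3: [235, 212, 215, 233, 208, 207, 232]
t=4: [402, 388, 390, 401, 385, 385, 400]
t=5: [149, 158, 156, 150, 159, 159, 150]
t=6: [272, 277, 276, 273, 278, 278, 273]
t=7: [367, 364, 365, 367, 364, 364, 367]
t=8: [203, 205, 204, 203, 205, 205, 203]
t=9: [363, 364, 364, 363, 364, 364, 363]
t=10: [208, 207, 207, 208, 207, 207, 208]
t=11: [370, 370, 370, 370, 370, 370, 370]
t=12: [196, 196, 196, 196, 196, 196, 196]
t=13: [350, 350, 350, 350, 350, 350, 350]
t=14: [232, 232, 232, 232, 232, 232, 232]
t=15: [414, 414, 414, 414, 414, 414, 414]
t=16: [117, 117, 117, 117, 117, 117, 117]
t=17: [209, 209, 209, 209, 209, 209, 209]
t=18: [373, 373, 373, 373, 373, 373, 373]
t=19: [191, 191, 191, 191, 191, 191, 191]
t=20: [341, 341, 341, 341, 341, 341, 341]
t=21: [248, 248, 248, 248, 248, 248, 248]
t=22: [414, 414, 414, 414, 414, 414, 414]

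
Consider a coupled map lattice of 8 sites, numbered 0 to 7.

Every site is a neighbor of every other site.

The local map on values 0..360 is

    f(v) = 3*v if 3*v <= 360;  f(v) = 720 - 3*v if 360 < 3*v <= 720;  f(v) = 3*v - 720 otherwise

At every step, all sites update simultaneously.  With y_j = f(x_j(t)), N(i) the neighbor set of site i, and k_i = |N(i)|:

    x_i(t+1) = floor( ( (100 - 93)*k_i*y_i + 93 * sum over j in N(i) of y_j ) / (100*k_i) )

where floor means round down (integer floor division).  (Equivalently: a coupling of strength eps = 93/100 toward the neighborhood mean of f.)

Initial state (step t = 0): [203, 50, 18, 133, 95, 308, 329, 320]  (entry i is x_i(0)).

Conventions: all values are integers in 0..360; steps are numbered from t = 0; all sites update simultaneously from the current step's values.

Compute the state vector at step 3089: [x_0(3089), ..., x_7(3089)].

Answer: [63, 63, 63, 63, 63, 63, 63, 63]
Key observation: The state at step 4, [261, 261, 261, 261, 261, 261, 261, 261], reappears at step 8: the system is in a cycle of period 4 from step 4 on.  Therefore the state at step 3089 equals the state at step 4 + ((3089 - 4) mod 4) = 5, which is [63, 63, 63, 63, 63, 63, 63, 63].

Derivation:
t=0: [203, 50, 18, 133, 95, 308, 329, 320]
t=1: [209, 207, 213, 196, 198, 204, 200, 201]
t=2: [110, 110, 111, 108, 108, 109, 108, 109]
t=3: [327, 327, 327, 327, 327, 327, 327, 327]
t=4: [261, 261, 261, 261, 261, 261, 261, 261]
t=5: [63, 63, 63, 63, 63, 63, 63, 63]
t=6: [189, 189, 189, 189, 189, 189, 189, 189]
t=7: [153, 153, 153, 153, 153, 153, 153, 153]
t=8: [261, 261, 261, 261, 261, 261, 261, 261]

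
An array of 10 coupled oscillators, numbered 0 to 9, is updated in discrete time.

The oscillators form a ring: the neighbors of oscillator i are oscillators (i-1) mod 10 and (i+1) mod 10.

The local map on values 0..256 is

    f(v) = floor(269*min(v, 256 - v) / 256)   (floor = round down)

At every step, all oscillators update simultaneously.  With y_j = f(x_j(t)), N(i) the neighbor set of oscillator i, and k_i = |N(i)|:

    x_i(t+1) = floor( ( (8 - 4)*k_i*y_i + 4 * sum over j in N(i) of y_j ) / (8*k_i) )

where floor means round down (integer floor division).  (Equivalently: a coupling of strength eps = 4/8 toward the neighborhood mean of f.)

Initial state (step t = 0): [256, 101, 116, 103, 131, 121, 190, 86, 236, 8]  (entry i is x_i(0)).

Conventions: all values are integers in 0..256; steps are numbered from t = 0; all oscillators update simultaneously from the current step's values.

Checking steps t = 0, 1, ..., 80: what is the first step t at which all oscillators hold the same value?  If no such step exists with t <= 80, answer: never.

Answer: 19
Key observation: Synchronization is absorbing here: once all oscillators are equal they stay equal, and step 19 is the first all-equal step.

Derivation:
t=0: [256, 101, 116, 103, 131, 121, 190, 86, 236, 8]  (not all equal)
t=1: [28, 83, 114, 117, 124, 113, 88, 67, 35, 9]  (not all equal)
t=2: [38, 80, 111, 123, 125, 114, 93, 67, 37, 20]  (not all equal)
t=3: [45, 80, 111, 126, 127, 116, 95, 68, 41, 29]  (not all equal)
t=4: [52, 82, 112, 128, 129, 118, 97, 71, 46, 37]  (not all equal)
t=5: [58, 85, 113, 129, 130, 120, 99, 74, 52, 44]  (not all equal)
t=6: [63, 89, 114, 129, 130, 122, 102, 78, 57, 51]  (not all equal)
t=7: [69, 92, 116, 129, 131, 123, 105, 82, 63, 57]  (not all equal)
t=8: [74, 96, 117, 129, 131, 124, 108, 87, 69, 64]  (not all equal)
t=9: [80, 99, 119, 129, 131, 126, 111, 91, 75, 70]  (not all equal)
t=10: [86, 104, 121, 130, 131, 127, 114, 96, 81, 77]  (not all equal)
t=11: [92, 108, 123, 130, 131, 129, 117, 101, 87, 83]  (not all equal)
t=12: [98, 112, 125, 131, 131, 129, 120, 106, 93, 90]  (not all equal)
t=13: [103, 116, 127, 131, 131, 130, 124, 111, 99, 96]  (not all equal)
t=14: [109, 120, 129, 131, 131, 131, 127, 116, 106, 103]  (not all equal)
t=15: [115, 124, 130, 131, 131, 131, 129, 121, 112, 110]  (not all equal)
t=16: [121, 128, 131, 131, 131, 131, 131, 126, 119, 116]  (not all equal)
t=17: [127, 131, 131, 131, 131, 131, 131, 130, 125, 123]  (not all equal)
t=18: [131, 131, 131, 131, 131, 131, 131, 131, 130, 130]  (not all equal)
t=19: [131, 131, 131, 131, 131, 131, 131, 131, 131, 131]  (all equal)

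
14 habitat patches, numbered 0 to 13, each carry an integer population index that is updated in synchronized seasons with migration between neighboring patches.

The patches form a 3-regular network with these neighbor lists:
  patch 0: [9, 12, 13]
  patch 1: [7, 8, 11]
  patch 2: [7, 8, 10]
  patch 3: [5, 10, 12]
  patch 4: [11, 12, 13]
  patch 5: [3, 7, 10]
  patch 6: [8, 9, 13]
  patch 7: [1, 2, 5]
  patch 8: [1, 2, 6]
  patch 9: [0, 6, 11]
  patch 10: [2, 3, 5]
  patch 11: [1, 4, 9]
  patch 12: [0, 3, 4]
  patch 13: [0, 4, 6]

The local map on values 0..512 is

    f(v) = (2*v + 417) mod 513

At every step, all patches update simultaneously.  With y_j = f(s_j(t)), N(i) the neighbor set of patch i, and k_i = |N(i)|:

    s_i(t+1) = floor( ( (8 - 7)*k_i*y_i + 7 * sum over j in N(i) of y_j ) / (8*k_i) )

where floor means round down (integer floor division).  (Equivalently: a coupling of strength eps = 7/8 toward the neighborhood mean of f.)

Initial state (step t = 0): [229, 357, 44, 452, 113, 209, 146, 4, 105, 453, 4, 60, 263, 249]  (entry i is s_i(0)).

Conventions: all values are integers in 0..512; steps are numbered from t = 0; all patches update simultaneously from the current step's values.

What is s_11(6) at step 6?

Answer: s_11(6) = 253

Derivation:
t=0: [229, 357, 44, 452, 113, 209, 146, 4, 105, 453, 4, 60, 263, 249]
t=1: [374, 177, 344, 380, 265, 374, 261, 324, 249, 206, 380, 158, 283, 250]
t=2: [364, 225, 182, 240, 373, 116, 380, 143, 272, 268, 126, 321, 269, 341]
t=3: [293, 239, 265, 262, 176, 229, 299, 244, 281, 143, 249, 275, 241, 127]
t=4: [275, 430, 421, 388, 323, 401, 300, 392, 442, 445, 407, 298, 390, 383]
t=5: [234, 308, 220, 186, 246, 183, 270, 219, 322, 460, 198, 228, 213, 309]
t=6: [236, 215, 240, 297, 253, 301, 159, 223, 236, 381, 297, 253, 345, 354]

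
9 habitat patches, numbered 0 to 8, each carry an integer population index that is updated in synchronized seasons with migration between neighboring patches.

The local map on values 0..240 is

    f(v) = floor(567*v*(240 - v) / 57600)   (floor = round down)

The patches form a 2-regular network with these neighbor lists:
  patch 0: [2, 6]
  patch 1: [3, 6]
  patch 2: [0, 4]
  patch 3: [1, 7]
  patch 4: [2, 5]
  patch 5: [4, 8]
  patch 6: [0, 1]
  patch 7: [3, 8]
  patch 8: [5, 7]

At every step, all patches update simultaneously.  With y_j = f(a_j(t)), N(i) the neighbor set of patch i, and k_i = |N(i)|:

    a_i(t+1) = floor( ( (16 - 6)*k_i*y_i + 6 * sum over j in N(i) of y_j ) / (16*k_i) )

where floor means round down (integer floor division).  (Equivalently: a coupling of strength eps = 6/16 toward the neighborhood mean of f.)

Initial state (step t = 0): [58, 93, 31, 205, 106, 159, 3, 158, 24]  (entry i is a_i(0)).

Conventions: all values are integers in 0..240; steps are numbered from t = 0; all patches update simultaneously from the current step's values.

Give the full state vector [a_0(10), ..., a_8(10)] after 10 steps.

Answer: [138, 138, 138, 138, 138, 138, 138, 138, 138]

Derivation:
t=0: [58, 93, 31, 205, 106, 159, 3, 158, 24]
t=1: [77, 98, 84, 92, 122, 114, 48, 102, 79]
t=2: [117, 127, 129, 135, 138, 138, 104, 134, 130]
t=3: [140, 140, 139, 139, 138, 138, 139, 139, 139]
t=4: [137, 137, 137, 137, 138, 138, 137, 138, 138]
t=5: [138, 138, 138, 138, 138, 138, 138, 138, 138]
t=6: [138, 138, 138, 138, 138, 138, 138, 138, 138]
t=7: [138, 138, 138, 138, 138, 138, 138, 138, 138]
t=8: [138, 138, 138, 138, 138, 138, 138, 138, 138]
t=9: [138, 138, 138, 138, 138, 138, 138, 138, 138]
t=10: [138, 138, 138, 138, 138, 138, 138, 138, 138]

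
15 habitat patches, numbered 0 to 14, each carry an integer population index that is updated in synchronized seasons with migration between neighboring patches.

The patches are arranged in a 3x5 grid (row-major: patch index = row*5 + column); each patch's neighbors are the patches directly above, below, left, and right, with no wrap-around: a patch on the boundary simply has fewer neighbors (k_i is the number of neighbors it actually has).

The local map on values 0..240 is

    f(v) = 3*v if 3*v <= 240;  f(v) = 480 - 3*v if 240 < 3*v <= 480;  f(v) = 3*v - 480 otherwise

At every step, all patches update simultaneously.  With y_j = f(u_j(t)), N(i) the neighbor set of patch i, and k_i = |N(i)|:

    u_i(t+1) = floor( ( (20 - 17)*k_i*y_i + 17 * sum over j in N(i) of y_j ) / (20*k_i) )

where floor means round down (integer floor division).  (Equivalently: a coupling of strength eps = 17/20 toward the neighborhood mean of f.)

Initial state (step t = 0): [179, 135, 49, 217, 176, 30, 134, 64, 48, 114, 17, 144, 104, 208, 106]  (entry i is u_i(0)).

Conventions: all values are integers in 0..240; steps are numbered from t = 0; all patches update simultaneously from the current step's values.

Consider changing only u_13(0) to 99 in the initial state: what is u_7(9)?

Simulating step by step:
t=0: [179, 135, 49, 217, 176, 30, 134, 64, 48, 114, 17, 144, 104, 99, 106]
t=1: [78, 91, 146, 121, 138, 66, 97, 142, 166, 121, 66, 91, 145, 161, 160]
t=2: [207, 162, 113, 53, 109, 205, 169, 70, 64, 41, 201, 153, 81, 18, 51]
t=3: [81, 88, 127, 161, 142, 102, 83, 158, 144, 159, 84, 112, 116, 173, 98]
t=4: [201, 193, 78, 57, 10, 223, 149, 109, 18, 82, 169, 189, 73, 109, 45]
t=5: [140, 125, 154, 115, 176, 80, 117, 137, 159, 97, 121, 92, 144, 138, 184]
t=6: [155, 74, 90, 39, 144, 122, 150, 52, 97, 63, 206, 113, 103, 44, 119]
t=7: [145, 105, 171, 144, 137, 68, 139, 150, 154, 130, 129, 117, 147, 156, 154]
t=8: [163, 64, 73, 41, 69, 87, 121, 37, 40, 43, 155, 74, 54, 23, 46]
t=9: [176, 126, 153, 173, 138, 72, 175, 147, 109, 151, 189, 116, 138, 129, 104]

Answer: u_7(9) = 147
Key observation: This trace re-runs the system from the modified initial state.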